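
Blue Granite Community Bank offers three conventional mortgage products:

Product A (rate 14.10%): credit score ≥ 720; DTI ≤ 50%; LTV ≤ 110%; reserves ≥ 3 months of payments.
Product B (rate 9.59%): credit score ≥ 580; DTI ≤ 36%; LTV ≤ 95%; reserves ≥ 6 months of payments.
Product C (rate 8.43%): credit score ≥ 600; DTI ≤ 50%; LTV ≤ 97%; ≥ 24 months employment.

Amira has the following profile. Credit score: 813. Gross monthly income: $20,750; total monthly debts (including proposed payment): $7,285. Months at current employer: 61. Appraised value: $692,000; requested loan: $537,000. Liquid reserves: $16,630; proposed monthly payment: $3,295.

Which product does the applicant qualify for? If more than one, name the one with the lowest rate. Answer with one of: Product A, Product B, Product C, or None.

Product C

DTI = 7,285/20,750 = 35.1%.
LTV = 537,000/692,000 = 77.6%.
Reserves = 16,630/3,295 = 5.0 months.
Product A: score 813 ≥ 720; DTI 35.1% ≤ 50%; LTV 77.6% ≤ 110%; reserves 5.0 ≥ 3 mo → qualifies.
Product B: score 813 ≥ 580; DTI 35.1% ≤ 36%; LTV 77.6% ≤ 95%; reserves 5.0 < 6 mo → does not qualify.
Product C: score 813 ≥ 600; DTI 35.1% ≤ 50%; LTV 77.6% ≤ 97%; employment 61 ≥ 24 mo → qualifies.
Qualifying: Product A, Product C. Lowest rate is 8.43% → Product C.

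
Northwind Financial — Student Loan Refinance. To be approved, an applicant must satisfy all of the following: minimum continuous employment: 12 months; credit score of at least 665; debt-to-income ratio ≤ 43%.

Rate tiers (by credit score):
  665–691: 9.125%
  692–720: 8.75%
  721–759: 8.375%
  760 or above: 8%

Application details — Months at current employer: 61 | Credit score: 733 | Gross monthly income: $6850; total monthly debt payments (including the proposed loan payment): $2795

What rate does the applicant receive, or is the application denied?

Approved at 8.375%

Credit score 733 ≥ 665 (meets minimum)
DTI: 2,795 ÷ 6,850 = 40.8%, within the 43% cap
Employment 61 ≥ 12 months
All requirements met. Score 733 falls in the 721–759 tier → 8.375%.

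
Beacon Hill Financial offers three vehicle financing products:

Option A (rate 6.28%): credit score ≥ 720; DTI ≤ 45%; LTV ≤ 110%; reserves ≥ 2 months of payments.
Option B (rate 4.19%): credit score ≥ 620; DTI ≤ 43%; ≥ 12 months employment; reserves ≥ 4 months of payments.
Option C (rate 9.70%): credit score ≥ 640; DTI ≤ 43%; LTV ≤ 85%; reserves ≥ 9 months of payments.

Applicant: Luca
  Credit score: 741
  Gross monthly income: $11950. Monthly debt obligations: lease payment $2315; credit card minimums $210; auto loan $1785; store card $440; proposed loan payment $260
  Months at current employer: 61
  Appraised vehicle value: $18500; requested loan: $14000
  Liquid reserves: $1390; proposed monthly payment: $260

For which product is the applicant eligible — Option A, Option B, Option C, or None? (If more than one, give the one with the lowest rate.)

Option B

Total debts = (2,315 + 210 + 1,785 + 440 + 260) = 5,010; DTI = 5,010/11,950 = 41.9%.
LTV = 14,000/18,500 = 75.7%.
Reserves = 1,390/260 = 5.3 months.
Option A: score 741 ≥ 720; DTI 41.9% ≤ 45%; LTV 75.7% ≤ 110%; reserves 5.3 ≥ 2 mo → qualifies.
Option B: score 741 ≥ 620; DTI 41.9% ≤ 43%; employment 61 ≥ 12 mo; reserves 5.3 ≥ 4 mo → qualifies.
Option C: score 741 ≥ 640; DTI 41.9% ≤ 43%; LTV 75.7% ≤ 85%; reserves 5.3 < 9 mo → does not qualify.
Qualifying: Option A, Option B. Lowest rate is 4.19% → Option B.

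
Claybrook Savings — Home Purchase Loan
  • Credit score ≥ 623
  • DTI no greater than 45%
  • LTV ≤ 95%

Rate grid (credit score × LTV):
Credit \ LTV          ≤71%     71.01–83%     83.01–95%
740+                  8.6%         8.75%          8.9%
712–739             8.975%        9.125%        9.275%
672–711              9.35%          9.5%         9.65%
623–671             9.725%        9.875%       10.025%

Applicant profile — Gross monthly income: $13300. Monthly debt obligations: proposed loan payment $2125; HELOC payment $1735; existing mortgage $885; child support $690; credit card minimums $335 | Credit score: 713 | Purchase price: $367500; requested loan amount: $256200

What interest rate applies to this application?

8.975%

Credit score 713 ≥ 623; Total monthly debts = (2,125 + 1,735 + 885 + 690 + 335) = 5,770. Debt-to-income = 5,770/13,300 = 43.4% — meets 45% limit
LTV: 256,200 ÷ 367,500 = 69.7%, within 95% cap
Score 713 is in the 712–739 band; LTV 69.7% is in the ≤71% band → 8.975%.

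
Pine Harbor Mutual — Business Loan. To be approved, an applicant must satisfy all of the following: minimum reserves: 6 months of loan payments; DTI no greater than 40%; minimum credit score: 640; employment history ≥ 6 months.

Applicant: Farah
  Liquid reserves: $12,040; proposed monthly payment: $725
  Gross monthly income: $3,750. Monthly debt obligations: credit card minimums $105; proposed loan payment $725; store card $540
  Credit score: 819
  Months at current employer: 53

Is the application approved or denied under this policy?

Approved

Reserves: 12,040 ÷ 725 = 16.6 months (meets 6-month minimum)
Total monthly debts = (105 + 725 + 540) = 1,370. DTI: 1,370 ÷ 3,750 = 36.5%, within the 40% cap
Credit score 819 ≥ 640 (meets)
Employment 53 ≥ 6 months
All criteria satisfied.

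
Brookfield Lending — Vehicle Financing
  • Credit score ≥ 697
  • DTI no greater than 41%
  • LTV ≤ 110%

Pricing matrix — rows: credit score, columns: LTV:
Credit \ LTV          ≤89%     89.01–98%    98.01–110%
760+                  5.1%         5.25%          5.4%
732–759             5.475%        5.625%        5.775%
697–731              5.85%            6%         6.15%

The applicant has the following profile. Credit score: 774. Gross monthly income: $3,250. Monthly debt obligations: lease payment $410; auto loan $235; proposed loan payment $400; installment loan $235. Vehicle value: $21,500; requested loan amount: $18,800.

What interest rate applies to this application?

5.1%

Credit score 774 ≥ 697; Total monthly debts = (410 + 235 + 400 + 235) = 1,280. Debt-to-income = 1,280/3,250 = 39.4% — meets 41% limit
LTV = 18,800/21,500 = 87.4% ≤ 110%
Credit 774 → row 760+; LTV 87.4% → column ≤89%. Grid cell → 5.1%.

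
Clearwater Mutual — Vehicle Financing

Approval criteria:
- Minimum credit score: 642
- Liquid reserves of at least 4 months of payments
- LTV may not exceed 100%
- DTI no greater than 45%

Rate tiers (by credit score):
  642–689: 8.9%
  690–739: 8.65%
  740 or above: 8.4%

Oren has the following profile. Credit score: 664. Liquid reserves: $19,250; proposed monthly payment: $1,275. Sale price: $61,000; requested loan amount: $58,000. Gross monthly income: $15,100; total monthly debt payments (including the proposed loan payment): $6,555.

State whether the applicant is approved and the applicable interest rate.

Credit score 664 ≥ 642 (meets minimum)
Debt-to-income = 6,555/15,100 = 43.4% — meets 45% limit
LTV = 58,000/61,000 = 95.1% ≤ 100%
Reserves = 19,250/1,275 = 15.1 months ≥ 4
All requirements met. Score 664 falls in the 642–689 tier → 8.9%.

Approved at 8.9%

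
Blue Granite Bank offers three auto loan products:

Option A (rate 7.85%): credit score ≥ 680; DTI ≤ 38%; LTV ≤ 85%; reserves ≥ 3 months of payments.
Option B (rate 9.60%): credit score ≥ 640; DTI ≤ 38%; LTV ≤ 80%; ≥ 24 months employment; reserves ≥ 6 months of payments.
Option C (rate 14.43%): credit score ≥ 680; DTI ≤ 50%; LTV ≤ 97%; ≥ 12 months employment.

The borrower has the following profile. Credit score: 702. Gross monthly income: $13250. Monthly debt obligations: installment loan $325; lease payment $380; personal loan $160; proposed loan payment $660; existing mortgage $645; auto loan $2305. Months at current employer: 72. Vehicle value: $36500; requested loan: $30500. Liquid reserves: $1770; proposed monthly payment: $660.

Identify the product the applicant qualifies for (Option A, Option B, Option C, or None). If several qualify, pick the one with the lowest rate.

Option C

Total debts = (325 + 380 + 160 + 660 + 645 + 2,305) = 4,475; DTI = 4,475/13,250 = 33.8%.
LTV = 30,500/36,500 = 83.6%.
Reserves = 1,770/660 = 2.7 months.
Option A: score 702 ≥ 680; DTI 33.8% ≤ 38%; LTV 83.6% ≤ 85%; reserves 2.7 < 3 mo → does not qualify.
Option B: score 702 ≥ 640; DTI 33.8% ≤ 38%; LTV 83.6% > 80%; employment 72 ≥ 24 mo; reserves 2.7 < 6 mo → does not qualify.
Option C: score 702 ≥ 680; DTI 33.8% ≤ 50%; LTV 83.6% ≤ 97%; employment 72 ≥ 12 mo → qualifies.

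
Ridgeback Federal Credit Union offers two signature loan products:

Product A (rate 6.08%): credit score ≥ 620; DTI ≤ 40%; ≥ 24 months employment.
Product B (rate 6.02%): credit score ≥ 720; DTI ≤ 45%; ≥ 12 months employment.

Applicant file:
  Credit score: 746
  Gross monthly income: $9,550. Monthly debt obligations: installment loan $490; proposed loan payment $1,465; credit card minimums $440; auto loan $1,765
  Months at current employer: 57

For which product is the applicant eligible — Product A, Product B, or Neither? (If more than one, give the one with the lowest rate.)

Product B

Total debts = (490 + 1,465 + 440 + 1,765) = 4,160; DTI = 4,160/9,550 = 43.6%.
Product A: score 746 ≥ 620; DTI 43.6% > 40%; employment 57 ≥ 24 mo → does not qualify.
Product B: score 746 ≥ 720; DTI 43.6% ≤ 45%; employment 57 ≥ 12 mo → qualifies.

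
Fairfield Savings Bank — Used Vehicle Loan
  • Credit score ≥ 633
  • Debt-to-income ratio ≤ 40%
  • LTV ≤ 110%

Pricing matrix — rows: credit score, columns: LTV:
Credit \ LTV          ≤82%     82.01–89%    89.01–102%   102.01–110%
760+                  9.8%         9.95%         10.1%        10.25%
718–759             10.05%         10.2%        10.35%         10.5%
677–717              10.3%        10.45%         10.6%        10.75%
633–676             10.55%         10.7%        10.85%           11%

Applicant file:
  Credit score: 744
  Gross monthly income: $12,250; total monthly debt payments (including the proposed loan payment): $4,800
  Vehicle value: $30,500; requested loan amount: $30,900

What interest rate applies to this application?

10.35%

Credit score 744 ≥ 633; DTI = 4,800/12,250 = 39.2% ≤ 40%
LTV: 30,900 ÷ 30,500 = 101.3%, within 110% cap
Row: 744 falls in 718–759. Column: 101.3% falls in 89.01–102%. Rate = 10.35%.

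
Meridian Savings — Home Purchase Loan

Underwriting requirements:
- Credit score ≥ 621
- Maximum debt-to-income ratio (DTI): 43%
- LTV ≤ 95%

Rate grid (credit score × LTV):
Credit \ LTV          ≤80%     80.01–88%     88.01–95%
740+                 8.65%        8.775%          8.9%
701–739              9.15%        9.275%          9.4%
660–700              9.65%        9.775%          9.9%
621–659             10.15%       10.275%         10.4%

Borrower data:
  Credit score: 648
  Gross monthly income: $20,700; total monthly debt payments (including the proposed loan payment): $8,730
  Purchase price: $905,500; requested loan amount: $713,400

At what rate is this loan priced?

Credit score 648 ≥ 621; Debt-to-income = 8,730/20,700 = 42.2% — meets 43% limit
Loan-to-value = 713,400/905,500 = 78.8% — pass (95% max)
Score 648 is in the 621–659 band; LTV 78.8% is in the ≤80% band → 10.15%.

10.15%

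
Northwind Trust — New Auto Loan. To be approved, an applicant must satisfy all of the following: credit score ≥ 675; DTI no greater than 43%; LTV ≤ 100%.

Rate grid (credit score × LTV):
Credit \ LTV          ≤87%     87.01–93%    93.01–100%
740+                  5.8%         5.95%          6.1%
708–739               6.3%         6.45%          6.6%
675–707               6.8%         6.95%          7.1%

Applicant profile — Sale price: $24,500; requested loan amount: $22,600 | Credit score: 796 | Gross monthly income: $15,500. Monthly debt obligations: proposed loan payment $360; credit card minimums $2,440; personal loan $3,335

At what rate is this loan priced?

Credit score 796 ≥ 675; Total monthly debts = (360 + 2,440 + 3,335) = 6,135. DTI: 6,135 ÷ 15,500 = 39.6%, within the 43% cap
LTV: 22,600 ÷ 24,500 = 92.2%, within 100% cap
Row: 796 falls in 740+. Column: 92.2% falls in 87.01–93%. Rate = 5.95%.

5.95%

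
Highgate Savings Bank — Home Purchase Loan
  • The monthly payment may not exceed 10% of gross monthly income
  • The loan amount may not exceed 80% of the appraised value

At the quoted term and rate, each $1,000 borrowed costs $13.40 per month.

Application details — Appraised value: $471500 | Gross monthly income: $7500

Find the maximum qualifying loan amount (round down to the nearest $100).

Payment cap: 10% × $7,500 = $750/month.
At $13.40 per $1,000, that supports 750/13.40 × 1,000 ≈ $55,970 → $55,900.
LTV cap: 80% × $471,500 = $377,200 → $377,200.
Binding constraint: payment-to-income.

$55,900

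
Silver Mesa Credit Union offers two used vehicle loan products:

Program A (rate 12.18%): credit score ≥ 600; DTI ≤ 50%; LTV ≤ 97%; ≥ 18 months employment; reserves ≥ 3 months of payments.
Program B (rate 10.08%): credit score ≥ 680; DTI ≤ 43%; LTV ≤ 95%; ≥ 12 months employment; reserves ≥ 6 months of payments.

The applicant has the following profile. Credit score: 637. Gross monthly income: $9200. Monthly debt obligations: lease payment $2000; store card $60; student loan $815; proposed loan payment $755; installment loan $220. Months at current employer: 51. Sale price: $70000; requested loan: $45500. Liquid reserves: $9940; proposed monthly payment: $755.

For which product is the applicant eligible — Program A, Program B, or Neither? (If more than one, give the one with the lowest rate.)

Total debts = (2,000 + 60 + 815 + 755 + 220) = 3,850; DTI = 3,850/9,200 = 41.8%.
LTV = 45,500/70,000 = 65%.
Reserves = 9,940/755 = 13.2 months.
Program A: score 637 ≥ 600; DTI 41.8% ≤ 50%; LTV 65% ≤ 97%; employment 51 ≥ 18 mo; reserves 13.2 ≥ 3 mo → qualifies.
Program B: score 637 < 680; DTI 41.8% ≤ 43%; LTV 65% ≤ 95%; employment 51 ≥ 12 mo; reserves 13.2 ≥ 6 mo → does not qualify.

Program A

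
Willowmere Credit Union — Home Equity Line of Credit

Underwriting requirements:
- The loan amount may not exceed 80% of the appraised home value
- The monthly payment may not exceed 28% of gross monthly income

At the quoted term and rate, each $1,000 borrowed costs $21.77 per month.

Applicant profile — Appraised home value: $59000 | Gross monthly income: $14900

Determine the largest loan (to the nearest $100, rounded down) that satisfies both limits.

Payment cap: 28% × $14,900 = $4,172/month.
At $21.77 per $1,000, that supports 4,172/21.77 × 1,000 ≈ $191,639 → $191,600.
LTV cap: 80% × $59,000 = $47,200 → $47,200.
Binding constraint: loan-to-value.

$47,200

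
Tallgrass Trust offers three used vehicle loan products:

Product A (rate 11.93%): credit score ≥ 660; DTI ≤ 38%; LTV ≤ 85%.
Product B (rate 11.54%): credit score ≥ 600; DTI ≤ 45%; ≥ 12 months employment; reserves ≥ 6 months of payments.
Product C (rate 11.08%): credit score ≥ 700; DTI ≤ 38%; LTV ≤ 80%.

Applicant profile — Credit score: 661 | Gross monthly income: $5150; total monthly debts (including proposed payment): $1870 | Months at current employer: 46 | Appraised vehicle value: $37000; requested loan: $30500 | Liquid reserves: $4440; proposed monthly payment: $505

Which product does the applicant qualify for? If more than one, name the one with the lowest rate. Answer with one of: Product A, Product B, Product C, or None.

DTI = 1,870/5,150 = 36.3%.
LTV = 30,500/37,000 = 82.4%.
Reserves = 4,440/505 = 8.8 months.
Product A: score 661 ≥ 660; DTI 36.3% ≤ 38%; LTV 82.4% ≤ 85% → qualifies.
Product B: score 661 ≥ 600; DTI 36.3% ≤ 45%; employment 46 ≥ 12 mo; reserves 8.8 ≥ 6 mo → qualifies.
Product C: score 661 < 700; DTI 36.3% ≤ 38%; LTV 82.4% > 80% → does not qualify.
Qualifying: Product A, Product B. Lowest rate is 11.54% → Product B.

Product B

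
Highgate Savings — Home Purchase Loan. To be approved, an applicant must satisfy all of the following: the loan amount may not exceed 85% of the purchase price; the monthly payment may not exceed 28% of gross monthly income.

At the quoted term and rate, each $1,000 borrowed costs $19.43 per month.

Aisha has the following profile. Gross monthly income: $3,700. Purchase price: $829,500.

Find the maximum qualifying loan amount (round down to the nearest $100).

$53,300

Payment cap: 28% × $3,700 = $1,036/month.
At $19.43 per $1,000, that supports 1,036/19.43 × 1,000 ≈ $53,319 → $53,300.
LTV cap: 85% × $829,500 = $705,075 → $705,000.
Binding constraint: payment-to-income.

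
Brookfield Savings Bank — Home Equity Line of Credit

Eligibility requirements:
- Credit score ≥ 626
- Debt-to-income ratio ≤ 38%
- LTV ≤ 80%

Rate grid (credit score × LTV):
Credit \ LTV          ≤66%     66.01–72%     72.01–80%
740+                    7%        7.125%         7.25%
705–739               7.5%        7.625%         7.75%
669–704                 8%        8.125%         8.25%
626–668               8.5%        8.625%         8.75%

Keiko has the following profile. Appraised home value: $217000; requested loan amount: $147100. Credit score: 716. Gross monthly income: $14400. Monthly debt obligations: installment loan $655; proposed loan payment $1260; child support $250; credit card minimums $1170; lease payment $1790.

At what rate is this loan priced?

7.625%

Credit score 716 ≥ 626; Total monthly debts = (655 + 1,260 + 250 + 1,170 + 1,790) = 5,125. Debt-to-income = 5,125/14,400 = 35.6% — meets 38% limit
LTV = 147,100/217,000 = 67.8% ≤ 80%
Row: 716 falls in 705–739. Column: 67.8% falls in 66.01–72%. Rate = 7.625%.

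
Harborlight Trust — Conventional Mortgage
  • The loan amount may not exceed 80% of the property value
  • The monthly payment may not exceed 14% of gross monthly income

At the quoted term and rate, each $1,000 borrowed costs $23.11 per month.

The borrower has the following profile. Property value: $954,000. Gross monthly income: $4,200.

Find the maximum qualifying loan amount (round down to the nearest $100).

$25,400

Payment cap: 14% × $4,200 = $588/month.
At $23.11 per $1,000, that supports 588/23.11 × 1,000 ≈ $25,443 → $25,400.
LTV cap: 80% × $954,000 = $763,200 → $763,200.
Binding constraint: payment-to-income.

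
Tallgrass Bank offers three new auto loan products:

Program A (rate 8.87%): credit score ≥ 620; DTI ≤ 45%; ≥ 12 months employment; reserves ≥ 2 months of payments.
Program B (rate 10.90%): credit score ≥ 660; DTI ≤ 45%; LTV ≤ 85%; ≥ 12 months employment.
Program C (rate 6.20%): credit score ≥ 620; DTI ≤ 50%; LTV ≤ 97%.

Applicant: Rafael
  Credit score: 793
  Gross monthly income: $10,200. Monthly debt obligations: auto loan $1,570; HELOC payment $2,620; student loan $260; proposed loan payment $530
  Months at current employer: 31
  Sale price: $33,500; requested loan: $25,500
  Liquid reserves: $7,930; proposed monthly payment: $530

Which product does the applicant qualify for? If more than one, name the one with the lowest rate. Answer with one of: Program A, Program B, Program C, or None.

Program C

Total debts = (1,570 + 2,620 + 260 + 530) = 4,980; DTI = 4,980/10,200 = 48.8%.
LTV = 25,500/33,500 = 76.1%.
Reserves = 7,930/530 = 15.0 months.
Program A: score 793 ≥ 620; DTI 48.8% > 45%; employment 31 ≥ 12 mo; reserves 15.0 ≥ 2 mo → does not qualify.
Program B: score 793 ≥ 660; DTI 48.8% > 45%; LTV 76.1% ≤ 85%; employment 31 ≥ 12 mo → does not qualify.
Program C: score 793 ≥ 620; DTI 48.8% ≤ 50%; LTV 76.1% ≤ 97% → qualifies.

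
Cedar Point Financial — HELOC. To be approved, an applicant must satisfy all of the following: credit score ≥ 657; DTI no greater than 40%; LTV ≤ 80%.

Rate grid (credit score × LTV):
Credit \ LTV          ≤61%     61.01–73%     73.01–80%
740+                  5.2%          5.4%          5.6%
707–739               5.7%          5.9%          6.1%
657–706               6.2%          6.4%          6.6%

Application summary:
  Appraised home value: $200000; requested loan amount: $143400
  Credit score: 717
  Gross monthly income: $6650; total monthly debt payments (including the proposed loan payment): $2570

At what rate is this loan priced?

5.9%

Credit score 717 ≥ 657; DTI: 2,570 ÷ 6,650 = 38.6%, within the 40% cap
Loan-to-value = 143,400/200,000 = 71.7% — pass (80% max)
Credit 717 → row 707–739; LTV 71.7% → column 61.01–73%. Grid cell → 5.9%.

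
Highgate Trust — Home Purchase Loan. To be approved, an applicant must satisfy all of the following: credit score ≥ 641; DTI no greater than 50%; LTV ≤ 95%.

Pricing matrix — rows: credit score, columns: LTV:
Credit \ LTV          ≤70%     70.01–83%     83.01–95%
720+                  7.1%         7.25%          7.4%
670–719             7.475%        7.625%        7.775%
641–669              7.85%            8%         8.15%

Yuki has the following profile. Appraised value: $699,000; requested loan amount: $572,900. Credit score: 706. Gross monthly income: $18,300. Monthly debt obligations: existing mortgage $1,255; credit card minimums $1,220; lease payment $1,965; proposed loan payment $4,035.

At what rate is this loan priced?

7.625%

Credit score 706 ≥ 641; Total monthly debts = (1,255 + 1,220 + 1,965 + 4,035) = 8,475. DTI = 8,475/18,300 = 46.3% ≤ 50%
LTV = 572,900/699,000 = 82% ≤ 95%
Score 706 is in the 670–719 band; LTV 82% is in the 70.01–83% band → 7.625%.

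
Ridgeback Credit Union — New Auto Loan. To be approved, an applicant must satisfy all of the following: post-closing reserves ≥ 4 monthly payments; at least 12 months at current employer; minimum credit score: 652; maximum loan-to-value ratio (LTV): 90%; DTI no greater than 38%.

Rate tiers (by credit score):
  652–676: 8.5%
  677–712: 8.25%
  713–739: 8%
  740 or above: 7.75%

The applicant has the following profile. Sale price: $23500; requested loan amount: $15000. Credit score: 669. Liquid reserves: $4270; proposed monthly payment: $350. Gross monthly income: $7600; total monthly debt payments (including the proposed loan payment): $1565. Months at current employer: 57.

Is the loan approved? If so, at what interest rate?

Approved at 8.5%

Credit score 669 ≥ 652 (meets minimum)
Employment 57 ≥ 12 months
Liquid reserves cover 4,270/350 = 12.2 months — ≥ 4 required
Debt-to-income = 1,565/7,600 = 20.6% — meets 38% limit
LTV = 15,000/23,500 = 63.8% ≤ 90%
All requirements met. Score 669 falls in the 652–676 tier → 8.5%.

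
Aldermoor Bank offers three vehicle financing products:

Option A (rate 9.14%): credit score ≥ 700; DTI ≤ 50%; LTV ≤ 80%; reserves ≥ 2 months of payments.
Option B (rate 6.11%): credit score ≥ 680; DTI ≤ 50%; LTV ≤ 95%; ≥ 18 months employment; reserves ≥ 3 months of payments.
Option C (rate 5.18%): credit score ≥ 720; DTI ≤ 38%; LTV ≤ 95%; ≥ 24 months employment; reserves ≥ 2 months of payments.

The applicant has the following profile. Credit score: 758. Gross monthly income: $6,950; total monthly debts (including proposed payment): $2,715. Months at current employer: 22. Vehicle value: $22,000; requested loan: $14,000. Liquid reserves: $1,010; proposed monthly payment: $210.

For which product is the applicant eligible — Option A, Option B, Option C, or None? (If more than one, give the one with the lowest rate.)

DTI = 2,715/6,950 = 39.1%.
LTV = 14,000/22,000 = 63.6%.
Reserves = 1,010/210 = 4.8 months.
Option A: score 758 ≥ 700; DTI 39.1% ≤ 50%; LTV 63.6% ≤ 80%; reserves 4.8 ≥ 2 mo → qualifies.
Option B: score 758 ≥ 680; DTI 39.1% ≤ 50%; LTV 63.6% ≤ 95%; employment 22 ≥ 18 mo; reserves 4.8 ≥ 3 mo → qualifies.
Option C: score 758 ≥ 720; DTI 39.1% > 38%; LTV 63.6% ≤ 95%; employment 22 < 24 mo; reserves 4.8 ≥ 2 mo → does not qualify.
Qualifying: Option A, Option B. Lowest rate is 6.11% → Option B.

Option B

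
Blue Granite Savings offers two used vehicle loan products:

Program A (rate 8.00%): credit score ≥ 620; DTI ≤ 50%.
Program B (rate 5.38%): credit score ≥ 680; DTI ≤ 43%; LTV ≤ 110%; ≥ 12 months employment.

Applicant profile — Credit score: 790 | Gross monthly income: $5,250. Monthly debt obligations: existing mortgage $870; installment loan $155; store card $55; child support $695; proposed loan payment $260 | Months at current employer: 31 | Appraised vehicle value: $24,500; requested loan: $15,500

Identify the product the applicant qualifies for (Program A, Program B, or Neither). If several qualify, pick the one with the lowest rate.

Total debts = (870 + 155 + 55 + 695 + 260) = 2,035; DTI = 2,035/5,250 = 38.8%.
LTV = 15,500/24,500 = 63.3%.
Program A: score 790 ≥ 620; DTI 38.8% ≤ 50% → qualifies.
Program B: score 790 ≥ 680; DTI 38.8% ≤ 43%; LTV 63.3% ≤ 110%; employment 31 ≥ 12 mo → qualifies.
Qualifying: Program A, Program B. Lowest rate is 5.38% → Program B.

Program B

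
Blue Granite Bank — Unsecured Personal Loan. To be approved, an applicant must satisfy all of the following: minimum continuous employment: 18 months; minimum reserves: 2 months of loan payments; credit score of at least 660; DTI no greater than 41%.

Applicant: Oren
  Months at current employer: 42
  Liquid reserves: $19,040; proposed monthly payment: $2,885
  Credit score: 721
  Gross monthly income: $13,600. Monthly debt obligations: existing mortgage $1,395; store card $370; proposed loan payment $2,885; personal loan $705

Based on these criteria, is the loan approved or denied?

Approved

Employment 42 ≥ 18 months
Reserves = 19,040/2,885 = 6.6 months ≥ 2
Credit score 721 ≥ 660 (meets)
Total monthly debts = (1,395 + 370 + 2,885 + 705) = 5,355. DTI = 5,355/13,600 = 39.4% ≤ 41%
All criteria satisfied.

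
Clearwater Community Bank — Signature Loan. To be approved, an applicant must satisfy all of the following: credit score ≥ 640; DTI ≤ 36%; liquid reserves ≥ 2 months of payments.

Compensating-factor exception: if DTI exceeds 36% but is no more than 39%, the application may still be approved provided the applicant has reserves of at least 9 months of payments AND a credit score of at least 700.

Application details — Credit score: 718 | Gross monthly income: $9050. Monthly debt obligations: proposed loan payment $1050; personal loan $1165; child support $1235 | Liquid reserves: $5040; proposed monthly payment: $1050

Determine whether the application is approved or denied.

Credit score 718 ≥ 640 (meets base)
Total debts = (1,050 + 1,165 + 1,235) = 3,450. DTI = 3,450/9,050 = 38.1% > 36% — standard DTI limit exceeded.
Reserves: 5,040 ÷ 1,050 = 4.8 months (meets 2-month minimum)
DTI 38.1% is within the 36%–39% exception band; checking compensating factors.
Override check — reserves: 4.8 mo (short of 9); score: 718 (ok).
Compensating-factor requirement not fully met.

Denied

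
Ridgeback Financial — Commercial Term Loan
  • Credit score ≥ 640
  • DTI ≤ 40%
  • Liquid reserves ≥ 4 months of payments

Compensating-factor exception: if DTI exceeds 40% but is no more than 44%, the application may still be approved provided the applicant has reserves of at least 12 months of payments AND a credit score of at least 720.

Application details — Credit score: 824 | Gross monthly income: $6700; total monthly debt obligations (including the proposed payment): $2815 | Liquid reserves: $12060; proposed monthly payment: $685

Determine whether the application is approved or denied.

Credit score 824 ≥ 640 (meets base)
DTI = 2,815/6,700 = 42% > 40% — standard DTI limit exceeded.
Liquid reserves cover 12,060/685 = 17.6 months — ≥ 4 required
42% falls in the override range (40%–44%), so the compensating-factor test applies.
Override check — reserves: 17.6 mo (ok); score: 824 (ok).
Both override conditions satisfied; DTI exception granted.

Approved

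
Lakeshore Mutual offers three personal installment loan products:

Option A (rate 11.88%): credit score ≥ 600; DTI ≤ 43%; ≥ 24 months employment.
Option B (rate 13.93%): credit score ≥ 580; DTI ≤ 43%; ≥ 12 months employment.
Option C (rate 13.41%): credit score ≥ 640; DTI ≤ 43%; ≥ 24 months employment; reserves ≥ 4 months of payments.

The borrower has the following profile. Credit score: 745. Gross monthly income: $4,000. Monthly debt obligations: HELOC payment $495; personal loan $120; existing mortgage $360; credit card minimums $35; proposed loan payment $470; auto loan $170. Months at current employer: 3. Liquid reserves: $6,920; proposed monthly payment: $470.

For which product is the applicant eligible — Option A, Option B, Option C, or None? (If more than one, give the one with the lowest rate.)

None

Total debts = (495 + 120 + 360 + 35 + 470 + 170) = 1,650; DTI = 1,650/4,000 = 41.2%.
Reserves = 6,920/470 = 14.7 months.
Option A: score 745 ≥ 600; DTI 41.2% ≤ 43%; employment 3 < 24 mo → does not qualify.
Option B: score 745 ≥ 580; DTI 41.2% ≤ 43%; employment 3 < 12 mo → does not qualify.
Option C: score 745 ≥ 640; DTI 41.2% ≤ 43%; employment 3 < 24 mo; reserves 14.7 ≥ 4 mo → does not qualify.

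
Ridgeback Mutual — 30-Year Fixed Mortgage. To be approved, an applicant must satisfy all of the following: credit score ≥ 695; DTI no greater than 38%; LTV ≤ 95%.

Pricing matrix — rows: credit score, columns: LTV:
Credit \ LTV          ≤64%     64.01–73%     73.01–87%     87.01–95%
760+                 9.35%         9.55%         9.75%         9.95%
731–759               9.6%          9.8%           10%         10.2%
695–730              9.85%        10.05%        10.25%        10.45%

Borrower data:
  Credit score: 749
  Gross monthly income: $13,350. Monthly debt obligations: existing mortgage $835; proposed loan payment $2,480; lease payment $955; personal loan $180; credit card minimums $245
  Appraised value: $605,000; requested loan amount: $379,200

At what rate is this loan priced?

9.6%

Credit score 749 ≥ 695; Total monthly debts = (835 + 2,480 + 955 + 180 + 245) = 4,695. Debt-to-income = 4,695/13,350 = 35.2% — meets 38% limit
Loan-to-value = 379,200/605,000 = 62.7% — pass (95% max)
Credit 749 → row 731–759; LTV 62.7% → column ≤64%. Grid cell → 9.6%.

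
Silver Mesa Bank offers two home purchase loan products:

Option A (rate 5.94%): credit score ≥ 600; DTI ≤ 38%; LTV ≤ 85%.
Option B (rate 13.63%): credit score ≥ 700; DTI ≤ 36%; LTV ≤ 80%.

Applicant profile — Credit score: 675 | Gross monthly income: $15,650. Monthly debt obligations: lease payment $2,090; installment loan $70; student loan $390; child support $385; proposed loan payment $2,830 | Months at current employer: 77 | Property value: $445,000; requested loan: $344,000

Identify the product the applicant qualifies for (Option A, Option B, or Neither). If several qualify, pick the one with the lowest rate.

Total debts = (2,090 + 70 + 390 + 385 + 2,830) = 5,765; DTI = 5,765/15,650 = 36.8%.
LTV = 344,000/445,000 = 77.3%.
Option A: score 675 ≥ 600; DTI 36.8% ≤ 38%; LTV 77.3% ≤ 85% → qualifies.
Option B: score 675 < 700; DTI 36.8% > 36%; LTV 77.3% ≤ 80% → does not qualify.

Option A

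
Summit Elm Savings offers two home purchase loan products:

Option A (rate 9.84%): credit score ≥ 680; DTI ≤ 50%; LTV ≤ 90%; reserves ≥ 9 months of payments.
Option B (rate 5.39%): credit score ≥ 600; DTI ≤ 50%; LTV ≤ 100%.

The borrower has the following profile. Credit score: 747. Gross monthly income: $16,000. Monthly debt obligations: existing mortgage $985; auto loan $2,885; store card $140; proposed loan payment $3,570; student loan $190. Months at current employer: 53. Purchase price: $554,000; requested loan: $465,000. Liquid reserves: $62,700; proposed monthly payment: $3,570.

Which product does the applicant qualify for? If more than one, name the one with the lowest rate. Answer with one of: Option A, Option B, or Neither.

Option B

Total debts = (985 + 2,885 + 140 + 3,570 + 190) = 7,770; DTI = 7,770/16,000 = 48.6%.
LTV = 465,000/554,000 = 83.9%.
Reserves = 62,700/3,570 = 17.6 months.
Option A: score 747 ≥ 680; DTI 48.6% ≤ 50%; LTV 83.9% ≤ 90%; reserves 17.6 ≥ 9 mo → qualifies.
Option B: score 747 ≥ 600; DTI 48.6% ≤ 50%; LTV 83.9% ≤ 100% → qualifies.
Qualifying: Option A, Option B. Lowest rate is 5.39% → Option B.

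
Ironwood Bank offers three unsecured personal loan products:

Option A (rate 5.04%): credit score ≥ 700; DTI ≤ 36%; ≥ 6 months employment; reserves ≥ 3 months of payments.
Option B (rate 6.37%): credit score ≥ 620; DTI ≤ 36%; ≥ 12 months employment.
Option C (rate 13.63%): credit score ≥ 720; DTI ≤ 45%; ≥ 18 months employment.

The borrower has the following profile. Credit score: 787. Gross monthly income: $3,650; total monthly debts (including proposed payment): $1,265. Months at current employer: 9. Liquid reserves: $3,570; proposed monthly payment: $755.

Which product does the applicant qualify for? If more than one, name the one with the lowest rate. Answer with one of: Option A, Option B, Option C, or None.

DTI = 1,265/3,650 = 34.7%.
Reserves = 3,570/755 = 4.7 months.
Option A: score 787 ≥ 700; DTI 34.7% ≤ 36%; employment 9 ≥ 6 mo; reserves 4.7 ≥ 3 mo → qualifies.
Option B: score 787 ≥ 620; DTI 34.7% ≤ 36%; employment 9 < 12 mo → does not qualify.
Option C: score 787 ≥ 720; DTI 34.7% ≤ 45%; employment 9 < 18 mo → does not qualify.

Option A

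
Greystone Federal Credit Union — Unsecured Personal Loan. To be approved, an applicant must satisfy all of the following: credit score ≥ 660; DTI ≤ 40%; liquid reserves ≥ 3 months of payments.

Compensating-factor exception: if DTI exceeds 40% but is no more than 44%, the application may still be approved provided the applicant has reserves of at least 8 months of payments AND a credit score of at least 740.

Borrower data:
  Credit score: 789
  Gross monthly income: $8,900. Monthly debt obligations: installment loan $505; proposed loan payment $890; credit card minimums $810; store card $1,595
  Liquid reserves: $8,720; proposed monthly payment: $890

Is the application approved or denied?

Approved

Credit score 789 ≥ 660 (meets base)
Total debts = (505 + 890 + 810 + 1,595) = 3,800. DTI: 3,800 ÷ 8,900 = 42.7%, over the 40% base limit.
Liquid reserves cover 8,720/890 = 9.8 months — ≥ 3 required
42.7% falls in the override range (40%–44%), so the compensating-factor test applies.
Reserves 9.8 ≥ 8 months; credit score 789 ≥ 740.
Both compensating conditions met → exception applies.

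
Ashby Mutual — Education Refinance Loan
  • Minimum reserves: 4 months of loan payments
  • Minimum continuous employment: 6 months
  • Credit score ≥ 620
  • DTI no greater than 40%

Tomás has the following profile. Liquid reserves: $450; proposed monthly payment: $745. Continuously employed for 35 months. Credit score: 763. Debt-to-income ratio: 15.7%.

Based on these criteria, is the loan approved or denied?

Denied

Reserves: 450 ÷ 745 = 0.6 months (below 4-month minimum)
Employment 35 ≥ 6 months
Credit score 763 ≥ 620 (meets)
DTI 15.7% is within the 40% limit
Fails on reserves.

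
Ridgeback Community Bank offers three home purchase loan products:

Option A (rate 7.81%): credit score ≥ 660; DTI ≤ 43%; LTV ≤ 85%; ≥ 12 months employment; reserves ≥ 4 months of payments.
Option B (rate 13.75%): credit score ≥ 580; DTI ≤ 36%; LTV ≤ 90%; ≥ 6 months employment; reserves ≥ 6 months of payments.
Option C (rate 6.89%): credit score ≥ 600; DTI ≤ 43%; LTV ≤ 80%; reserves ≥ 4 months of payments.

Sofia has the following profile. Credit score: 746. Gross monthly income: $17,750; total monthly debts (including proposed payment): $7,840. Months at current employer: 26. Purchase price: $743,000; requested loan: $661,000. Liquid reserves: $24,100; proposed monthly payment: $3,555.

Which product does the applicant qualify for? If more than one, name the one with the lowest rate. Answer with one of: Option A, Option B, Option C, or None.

DTI = 7,840/17,750 = 44.2%.
LTV = 661,000/743,000 = 89%.
Reserves = 24,100/3,555 = 6.8 months.
Option A: score 746 ≥ 660; DTI 44.2% > 43%; LTV 89% > 85%; employment 26 ≥ 12 mo; reserves 6.8 ≥ 4 mo → does not qualify.
Option B: score 746 ≥ 580; DTI 44.2% > 36%; LTV 89% ≤ 90%; employment 26 ≥ 6 mo; reserves 6.8 ≥ 6 mo → does not qualify.
Option C: score 746 ≥ 600; DTI 44.2% > 43%; LTV 89% > 80%; reserves 6.8 ≥ 4 mo → does not qualify.

None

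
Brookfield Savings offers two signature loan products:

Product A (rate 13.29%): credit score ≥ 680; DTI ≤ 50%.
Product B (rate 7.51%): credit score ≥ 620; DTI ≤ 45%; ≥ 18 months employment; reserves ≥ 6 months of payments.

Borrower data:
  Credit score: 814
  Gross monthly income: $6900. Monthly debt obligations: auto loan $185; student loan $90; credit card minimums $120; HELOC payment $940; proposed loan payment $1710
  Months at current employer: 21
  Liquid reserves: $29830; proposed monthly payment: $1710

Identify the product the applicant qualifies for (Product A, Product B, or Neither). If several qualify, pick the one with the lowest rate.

Product B

Total debts = (185 + 90 + 120 + 940 + 1,710) = 3,045; DTI = 3,045/6,900 = 44.1%.
Reserves = 29,830/1,710 = 17.4 months.
Product A: score 814 ≥ 680; DTI 44.1% ≤ 50% → qualifies.
Product B: score 814 ≥ 620; DTI 44.1% ≤ 45%; employment 21 ≥ 18 mo; reserves 17.4 ≥ 6 mo → qualifies.
Qualifying: Product A, Product B. Lowest rate is 7.51% → Product B.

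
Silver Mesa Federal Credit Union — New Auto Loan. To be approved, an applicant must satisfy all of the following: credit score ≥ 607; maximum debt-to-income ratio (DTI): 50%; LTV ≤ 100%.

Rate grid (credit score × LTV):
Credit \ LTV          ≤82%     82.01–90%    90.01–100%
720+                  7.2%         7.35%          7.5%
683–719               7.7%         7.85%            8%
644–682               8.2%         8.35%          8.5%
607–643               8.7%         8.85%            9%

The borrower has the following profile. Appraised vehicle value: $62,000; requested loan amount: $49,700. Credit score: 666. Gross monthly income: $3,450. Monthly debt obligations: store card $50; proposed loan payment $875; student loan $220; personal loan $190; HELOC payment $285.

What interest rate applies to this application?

Credit score 666 ≥ 607; Total monthly debts = (50 + 875 + 220 + 190 + 285) = 1,620. DTI = 1,620/3,450 = 47% ≤ 50%
LTV: 49,700 ÷ 62,000 = 80.2%, within 100% cap
Credit 666 → row 644–682; LTV 80.2% → column ≤82%. Grid cell → 8.2%.

8.2%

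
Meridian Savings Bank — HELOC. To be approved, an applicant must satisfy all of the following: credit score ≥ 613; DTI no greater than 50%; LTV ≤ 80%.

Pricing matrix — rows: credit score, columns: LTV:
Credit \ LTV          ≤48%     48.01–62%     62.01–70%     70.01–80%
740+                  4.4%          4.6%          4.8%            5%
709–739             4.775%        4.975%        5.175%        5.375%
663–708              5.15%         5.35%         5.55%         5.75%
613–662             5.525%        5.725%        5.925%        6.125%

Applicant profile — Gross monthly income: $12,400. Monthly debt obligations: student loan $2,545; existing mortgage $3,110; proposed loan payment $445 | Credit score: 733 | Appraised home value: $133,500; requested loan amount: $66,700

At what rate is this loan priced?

Credit score 733 ≥ 613; Total monthly debts = (2,545 + 3,110 + 445) = 6,100. DTI = 6,100/12,400 = 49.2% ≤ 50%
LTV = 66,700/133,500 = 50% ≤ 80%
Score 733 is in the 709–739 band; LTV 50% is in the 48.01–62% band → 4.975%.

4.975%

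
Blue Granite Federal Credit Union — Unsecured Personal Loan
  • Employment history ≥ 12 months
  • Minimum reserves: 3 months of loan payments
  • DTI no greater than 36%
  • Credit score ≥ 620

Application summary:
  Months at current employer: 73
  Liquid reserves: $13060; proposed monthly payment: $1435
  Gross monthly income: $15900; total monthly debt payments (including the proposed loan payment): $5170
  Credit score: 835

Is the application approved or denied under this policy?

Approved

Employment 73 ≥ 12 months
Reserves: 13,060 ÷ 1,435 = 9.1 months (meets 3-month minimum)
DTI: 5,170 ÷ 15,900 = 32.5%, within the 36% cap
Credit score 835 ≥ 620 (meets)
All criteria satisfied.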